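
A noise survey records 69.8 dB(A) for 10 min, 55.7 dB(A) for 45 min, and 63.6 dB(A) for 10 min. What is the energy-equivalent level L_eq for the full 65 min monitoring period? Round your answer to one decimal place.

Weight each interval's intensity by its duration and average over T = 65 min:
Σ tᵢ·10^(Lᵢ/10) = 10·10^(69.8/10) + 45·10^(55.7/10) + 10·10^(63.6/10) = 1.351e+08.
L_eq = 10·log₁₀(1.351e+08/65) = 63.18 dB(A).

63.2 dB(A)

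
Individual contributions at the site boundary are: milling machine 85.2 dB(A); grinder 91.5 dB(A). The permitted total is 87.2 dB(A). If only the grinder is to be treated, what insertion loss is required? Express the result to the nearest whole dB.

9 dB

The untreated sources together contribute 10^(85.2/10) = 3.311e+08, i.e. 85.20 dB(A).
The limit corresponds to 10^(87.2/10) = 5.248e+08; subtracting the fixed part leaves 1.937e+08 for the grinder, i.e. 82.87 dB(A).
Required insertion loss = 91.5 − 82.87 = 8.63 dB.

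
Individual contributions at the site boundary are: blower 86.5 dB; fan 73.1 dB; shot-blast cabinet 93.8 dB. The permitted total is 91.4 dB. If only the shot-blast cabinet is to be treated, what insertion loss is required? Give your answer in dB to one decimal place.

4.2 dB

Fixed contribution from the other sources: Σ 10^(L/10) = 10^(86.5/10) + 10^(73.1/10) = 4.671e+08 (86.69 dB).
To meet 91.4 dB overall, the treated shot-blast cabinet may contribute at most 10^(91.4/10) − 4.671e+08 = 9.133e+08, i.e. 89.61 dB.
So the shot-blast cabinet must be reduced from 93.8 to 89.61 dB: IL = 4.19 dB.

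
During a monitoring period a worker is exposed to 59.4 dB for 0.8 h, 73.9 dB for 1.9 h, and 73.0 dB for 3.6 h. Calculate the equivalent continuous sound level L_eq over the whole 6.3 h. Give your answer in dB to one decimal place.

Weight each interval's intensity by its duration and average over T = 6.3 h:
Σ tᵢ·10^(Lᵢ/10) = 0.8·10^(59.4/10) + 1.9·10^(73.9/10) + 3.6·10^(73.0/10) = 1.192e+08.
L_eq = 10·log₁₀(1.192e+08/6.3) = 72.77 dB.

72.8 dB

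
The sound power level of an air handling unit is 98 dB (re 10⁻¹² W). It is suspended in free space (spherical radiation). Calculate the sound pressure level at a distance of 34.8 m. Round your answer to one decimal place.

L_p = L_w − 10·log₁₀(4π·r²) with r = 34.8 m.
4π·r² = 1.522e+04 m², 10·log₁₀ of that is 41.824 dB.
L_p = 98 − 41.824 = 56.18 dB.

56.2 dB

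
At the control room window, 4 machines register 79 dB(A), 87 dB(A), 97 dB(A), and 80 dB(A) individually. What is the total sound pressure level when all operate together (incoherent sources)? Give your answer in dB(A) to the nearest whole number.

98 dB(A)

For uncorrelated sources the intensities add, so convert each level to linear form, sum, and take 10·log₁₀ of the total.
Σ 10^(L/10) = 10^(79/10) + 10^(87/10) + 10^(97/10) + 10^(80/10) = 5.692e+09.
L_total = 10·log₁₀(5.692e+09) = 97.55 dB(A).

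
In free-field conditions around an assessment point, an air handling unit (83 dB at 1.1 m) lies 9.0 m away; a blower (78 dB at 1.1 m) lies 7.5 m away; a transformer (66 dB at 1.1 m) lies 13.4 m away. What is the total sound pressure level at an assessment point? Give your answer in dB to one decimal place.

First find each source's level at the receiver (point-source: −20·log₁₀(r/r_ref)), then combine on an intensity basis.
air handling unit: 83 − 20·log₁₀(9.0/1.1) = 83 − 18.26 = 64.74 dB.
blower: 78 − 20·log₁₀(7.5/1.1) = 78 − 16.67 = 61.33 dB.
transformer: 66 − 20·log₁₀(13.4/1.1) = 66 − 21.71 = 44.29 dB.
Σ 10^(L/10) = 4.365e+06 → L_total = 10·log₁₀(4.365e+06) = 66.40 dB.

66.4 dB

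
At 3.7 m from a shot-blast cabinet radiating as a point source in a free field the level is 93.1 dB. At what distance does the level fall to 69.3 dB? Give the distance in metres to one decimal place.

57.3 m

The 23.8 dB drop corresponds to a distance ratio of 10^(23.8/20) for a point source.
r₂ = 3.7·10^((93.1−69.3)/20) = 3.7·10^(23.8/20) = 57.31 m.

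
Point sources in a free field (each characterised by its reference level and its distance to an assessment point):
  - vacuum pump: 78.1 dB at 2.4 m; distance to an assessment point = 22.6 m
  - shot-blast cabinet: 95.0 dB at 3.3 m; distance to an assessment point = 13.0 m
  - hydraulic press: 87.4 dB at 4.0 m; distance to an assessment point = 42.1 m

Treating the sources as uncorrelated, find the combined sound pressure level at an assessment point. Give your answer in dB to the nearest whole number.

First find each source's level at the receiver (point-source: −20·log₁₀(r/r_ref)), then combine on an intensity basis.
vacuum pump: 78.1 − 20·log₁₀(22.6/2.4) = 78.1 − 19.48 = 58.62 dB.
shot-blast cabinet: 95.0 − 20·log₁₀(13.0/3.3) = 95.0 − 11.91 = 83.09 dB.
hydraulic press: 87.4 − 20·log₁₀(42.1/4.0) = 87.4 − 20.44 = 66.96 dB.
Σ 10^(L/10) = 2.095e+08 → L_total = 10·log₁₀(2.095e+08) = 83.21 dB.

83 dB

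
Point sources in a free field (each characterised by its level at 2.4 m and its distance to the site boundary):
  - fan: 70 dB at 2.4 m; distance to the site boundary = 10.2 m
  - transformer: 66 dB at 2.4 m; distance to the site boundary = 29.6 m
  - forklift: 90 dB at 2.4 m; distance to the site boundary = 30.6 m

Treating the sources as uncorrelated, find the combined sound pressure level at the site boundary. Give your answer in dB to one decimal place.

68.3 dB

Propagate each source to the receiver with L = L_ref − 20·log₁₀(r/r_ref), then add intensities.
fan: 70 − 20·log₁₀(10.2/2.4) = 70 − 12.57 = 57.43 dB.
transformer: 66 − 20·log₁₀(29.6/2.4) = 66 − 21.82 = 44.18 dB.
forklift: 90 − 20·log₁₀(30.6/2.4) = 90 − 22.11 = 67.89 dB.
Σ 10^(L/10) = 6.731e+06 → L_total = 10·log₁₀(6.731e+06) = 68.28 dB.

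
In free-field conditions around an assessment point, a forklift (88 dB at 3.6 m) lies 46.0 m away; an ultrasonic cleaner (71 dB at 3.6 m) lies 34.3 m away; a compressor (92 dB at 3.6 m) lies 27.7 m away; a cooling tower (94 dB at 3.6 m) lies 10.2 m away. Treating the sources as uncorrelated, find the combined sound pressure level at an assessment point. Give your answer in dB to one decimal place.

85.4 dB

First find each source's level at the receiver (point-source: −20·log₁₀(r/r_ref)), then combine on an intensity basis.
forklift: 88 − 20·log₁₀(46.0/3.6) = 88 − 22.13 = 65.87 dB.
ultrasonic cleaner: 71 − 20·log₁₀(34.3/3.6) = 71 − 19.58 = 51.42 dB.
compressor: 92 − 20·log₁₀(27.7/3.6) = 92 − 17.72 = 74.28 dB.
cooling tower: 94 − 20·log₁₀(10.2/3.6) = 94 − 9.05 = 84.95 dB.
Σ 10^(L/10) = 3.437e+08 → L_total = 10·log₁₀(3.437e+08) = 85.36 dB.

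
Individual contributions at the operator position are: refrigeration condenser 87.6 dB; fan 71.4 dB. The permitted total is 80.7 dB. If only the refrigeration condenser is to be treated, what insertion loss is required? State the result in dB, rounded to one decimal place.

The untreated sources together contribute 10^(71.4/10) = 1.380e+07, i.e. 71.40 dB.
The limit corresponds to 10^(80.7/10) = 1.175e+08; subtracting the fixed part leaves 1.037e+08 for the refrigeration condenser, i.e. 80.16 dB.
So the refrigeration condenser must be reduced from 87.6 to 80.16 dB: IL = 7.44 dB.

7.4 dB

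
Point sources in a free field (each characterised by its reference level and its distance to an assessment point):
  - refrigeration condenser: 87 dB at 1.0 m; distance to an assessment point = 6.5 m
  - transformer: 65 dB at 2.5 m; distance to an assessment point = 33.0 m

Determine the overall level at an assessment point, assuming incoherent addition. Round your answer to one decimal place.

Apply inverse-square spreading to bring every level to the receiver, then sum 10^(L/10).
refrigeration condenser: 87 − 20·log₁₀(6.5/1.0) = 87 − 16.26 = 70.74 dB.
transformer: 65 − 20·log₁₀(33.0/2.5) = 65 − 22.41 = 42.59 dB.
Σ 10^(L/10) = 1.188e+07 → L_total = 10·log₁₀(1.188e+07) = 70.75 dB.

70.7 dB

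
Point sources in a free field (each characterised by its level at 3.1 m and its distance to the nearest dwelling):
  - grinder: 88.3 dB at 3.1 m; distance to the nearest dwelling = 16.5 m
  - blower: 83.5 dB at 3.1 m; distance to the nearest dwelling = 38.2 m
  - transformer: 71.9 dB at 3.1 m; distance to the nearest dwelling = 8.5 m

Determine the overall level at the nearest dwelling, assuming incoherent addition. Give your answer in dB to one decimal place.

74.4 dB

First find each source's level at the receiver (point-source: −20·log₁₀(r/r_ref)), then combine on an intensity basis.
grinder: 88.3 − 20·log₁₀(16.5/3.1) = 88.3 − 14.52 = 73.78 dB.
blower: 83.5 − 20·log₁₀(38.2/3.1) = 83.5 − 21.81 = 61.69 dB.
transformer: 71.9 − 20·log₁₀(8.5/3.1) = 71.9 − 8.76 = 63.14 dB.
Σ 10^(L/10) = 2.740e+07 → L_total = 10·log₁₀(2.740e+07) = 74.38 dB.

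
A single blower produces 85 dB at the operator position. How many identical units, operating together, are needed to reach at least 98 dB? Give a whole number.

The shortfall is 98 − 85 = 13.0 dB, and N units add 10·log₁₀ N, so need 10·log₁₀ N ≥ 13.0.
N ≥ 10^(13.0/10) = 19.953, so N = 20.

20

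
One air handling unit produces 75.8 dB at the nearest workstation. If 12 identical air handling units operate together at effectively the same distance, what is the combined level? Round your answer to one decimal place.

86.6 dB

With 12 equal, uncorrelated contributions the intensity is 12× that of one unit, giving a rise of 10·log₁₀ 12.
L_total = 75.8 + 10·log₁₀(12) = 75.8 + 10.792 = 86.59 dB.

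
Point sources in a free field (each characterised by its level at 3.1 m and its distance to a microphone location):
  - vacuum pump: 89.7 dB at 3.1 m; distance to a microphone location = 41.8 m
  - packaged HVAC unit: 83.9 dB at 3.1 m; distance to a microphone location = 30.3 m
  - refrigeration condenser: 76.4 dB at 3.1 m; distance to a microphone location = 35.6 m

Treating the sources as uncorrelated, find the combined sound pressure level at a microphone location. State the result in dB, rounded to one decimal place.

Propagate each source to the receiver with L = L_ref − 20·log₁₀(r/r_ref), then add intensities.
vacuum pump: 89.7 − 20·log₁₀(41.8/3.1) = 89.7 − 22.60 = 67.10 dB.
packaged HVAC unit: 83.9 − 20·log₁₀(30.3/3.1) = 83.9 − 19.80 = 64.10 dB.
refrigeration condenser: 76.4 − 20·log₁₀(35.6/3.1) = 76.4 − 21.20 = 55.20 dB.
Σ 10^(L/10) = 8.033e+06 → L_total = 10·log₁₀(8.033e+06) = 69.05 dB.

69.0 dB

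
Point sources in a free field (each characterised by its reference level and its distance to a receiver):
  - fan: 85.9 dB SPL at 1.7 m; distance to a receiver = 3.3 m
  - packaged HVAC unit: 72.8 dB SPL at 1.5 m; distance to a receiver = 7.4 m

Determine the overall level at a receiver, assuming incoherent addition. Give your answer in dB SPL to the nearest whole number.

80 dB SPL

Propagate each source to the receiver with L = L_ref − 20·log₁₀(r/r_ref), then add intensities.
fan: 85.9 − 20·log₁₀(3.3/1.7) = 85.9 − 5.76 = 80.14 dB SPL.
packaged HVAC unit: 72.8 − 20·log₁₀(7.4/1.5) = 72.8 − 13.86 = 58.94 dB SPL.
Σ 10^(L/10) = 1.040e+08 → L_total = 10·log₁₀(1.040e+08) = 80.17 dB SPL.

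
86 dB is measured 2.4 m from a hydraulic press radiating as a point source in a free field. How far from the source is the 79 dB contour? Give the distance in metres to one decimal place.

5.4 m

Point-source spreading drops the level by 20·log₁₀(r₂/r₁); inverting, r₂/r₁ = 10^(ΔL/20).
r₂ = 2.4·10^((86−79)/20) = 2.4·10^(7.0/20) = 5.37 m.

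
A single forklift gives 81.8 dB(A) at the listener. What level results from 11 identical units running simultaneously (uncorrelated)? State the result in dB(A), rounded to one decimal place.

L_total = L₁ + 10·log₁₀ N for N identical incoherent sources.
L_total = 81.8 + 10·log₁₀(11) = 81.8 + 10.414 = 92.21 dB(A).

92.2 dB(A)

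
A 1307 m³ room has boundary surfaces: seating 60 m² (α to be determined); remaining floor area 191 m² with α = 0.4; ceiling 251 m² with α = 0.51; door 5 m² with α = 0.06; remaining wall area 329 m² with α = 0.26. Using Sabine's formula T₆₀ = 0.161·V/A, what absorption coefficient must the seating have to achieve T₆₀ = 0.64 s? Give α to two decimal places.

0.64

Required total absorption A = 0.161·1307/0.64 = 328.79 m².
Absorption from the other surfaces = 191·0.4 + 251·0.51 + 5·0.06 + 329·0.26 = 290.25 m², so the seating must supply 38.54 m² over 60 m².
α = 38.54/60 = 0.642.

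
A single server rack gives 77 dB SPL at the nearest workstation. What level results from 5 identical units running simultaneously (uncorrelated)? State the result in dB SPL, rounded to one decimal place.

N identical incoherent sources raise the level by 10·log₁₀ N.
L_total = 77 + 10·log₁₀(5) = 77 + 6.990 = 83.99 dB SPL.

84.0 dB SPL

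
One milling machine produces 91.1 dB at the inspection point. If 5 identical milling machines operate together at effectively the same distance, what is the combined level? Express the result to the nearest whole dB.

With 5 equal, uncorrelated contributions the intensity is 5× that of one unit, giving a rise of 10·log₁₀ 5.
L_total = 91.1 + 10·log₁₀(5) = 91.1 + 6.990 = 98.09 dB.

98 dB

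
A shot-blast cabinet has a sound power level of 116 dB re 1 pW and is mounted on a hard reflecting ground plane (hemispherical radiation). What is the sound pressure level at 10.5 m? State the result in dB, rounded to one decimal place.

87.6 dB

Free-field hemispherical radiation: L_p = L_w − 10·log₁₀(2π·r²), r = 10.5 m.
2π·r² = 692.7 m², 10·log₁₀ of that is 28.406 dB.
L_p = 116 − 28.406 = 87.59 dB.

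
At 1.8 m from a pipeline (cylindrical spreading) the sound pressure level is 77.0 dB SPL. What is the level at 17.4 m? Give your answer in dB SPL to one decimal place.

Line-source attenuation: ΔL = 10·log₁₀(r₂/r₁) = 10·log₁₀(17.4/1.8) = 9.853 dB.
L₂ = 77.0 − 10·log₁₀(17.4/1.8) = 77.0 − 9.853 = 67.15 dB SPL.

67.1 dB SPL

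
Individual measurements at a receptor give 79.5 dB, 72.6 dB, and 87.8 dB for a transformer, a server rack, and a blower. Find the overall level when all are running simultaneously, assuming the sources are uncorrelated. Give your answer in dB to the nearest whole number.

89 dB

For uncorrelated sources the intensities add, so convert each level to linear form, sum, and take 10·log₁₀ of the total.
Σ 10^(L/10) = 10^(79.5/10) + 10^(72.6/10) + 10^(87.8/10) = 7.099e+08.
L_total = 10·log₁₀(7.099e+08) = 88.51 dB.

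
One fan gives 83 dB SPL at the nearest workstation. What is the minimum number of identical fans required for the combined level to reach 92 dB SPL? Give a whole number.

8

N identical sources give L₁ + 10·log₁₀ N, so require 10·log₁₀ N ≥ 92 − 83 = 9.0 dB.
N ≥ 10^(9.0/10) = 7.943, so N = 8.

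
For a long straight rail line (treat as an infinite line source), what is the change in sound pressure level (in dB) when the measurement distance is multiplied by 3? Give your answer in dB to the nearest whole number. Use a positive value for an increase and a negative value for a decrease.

Line-source spreading: ΔL = −10·log₁₀(r₂/r₁).
ΔL = −10·log₁₀(3) = -4.77 dB.

-5 dB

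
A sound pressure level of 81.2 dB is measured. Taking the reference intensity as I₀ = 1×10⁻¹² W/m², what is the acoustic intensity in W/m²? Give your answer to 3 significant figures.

I/I₀ = 10^(81.2/10) = 1.318e+08, so I = 1.318e+08 × 10⁻¹² W/m².

0.000132 W/m²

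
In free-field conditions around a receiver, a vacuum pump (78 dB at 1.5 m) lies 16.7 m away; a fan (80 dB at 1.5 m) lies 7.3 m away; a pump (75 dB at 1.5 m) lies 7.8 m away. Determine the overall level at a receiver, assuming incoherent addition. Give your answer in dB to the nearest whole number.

68 dB

Propagate each source to the receiver with L = L_ref − 20·log₁₀(r/r_ref), then add intensities.
vacuum pump: 78 − 20·log₁₀(16.7/1.5) = 78 − 20.93 = 57.07 dB.
fan: 80 − 20·log₁₀(7.3/1.5) = 80 − 13.74 = 66.26 dB.
pump: 75 − 20·log₁₀(7.8/1.5) = 75 − 14.32 = 60.68 dB.
Σ 10^(L/10) = 5.901e+06 → L_total = 10·log₁₀(5.901e+06) = 67.71 dB.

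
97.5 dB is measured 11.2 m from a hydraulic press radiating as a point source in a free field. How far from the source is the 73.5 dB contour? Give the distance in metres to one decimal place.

Point-source spreading drops the level by 20·log₁₀(r₂/r₁); inverting, r₂/r₁ = 10^(ΔL/20).
r₂ = 11.2·10^((97.5−73.5)/20) = 11.2·10^(24.0/20) = 177.51 m.

177.5 m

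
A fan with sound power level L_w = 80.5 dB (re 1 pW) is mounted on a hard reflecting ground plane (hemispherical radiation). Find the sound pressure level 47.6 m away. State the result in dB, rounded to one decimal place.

Free-field hemispherical radiation: L_p = L_w − 10·log₁₀(2π·r²), r = 47.6 m.
2π·r² = 1.424e+04 m², 10·log₁₀ of that is 41.534 dB.
L_p = 80.5 − 41.534 = 38.97 dB.

39.0 dB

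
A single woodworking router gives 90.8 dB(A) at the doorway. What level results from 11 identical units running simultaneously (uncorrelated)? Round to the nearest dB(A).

L_total = L₁ + 10·log₁₀ N for N identical incoherent sources.
L_total = 90.8 + 10·log₁₀(11) = 90.8 + 10.414 = 101.21 dB(A).

101 dB(A)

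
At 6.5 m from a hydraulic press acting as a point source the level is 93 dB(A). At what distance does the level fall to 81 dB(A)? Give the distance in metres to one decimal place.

25.9 m

The 12.0 dB drop corresponds to a distance ratio of 10^(12.0/20) for a point source.
r₂ = 6.5·10^((93−81)/20) = 6.5·10^(12.0/20) = 25.88 m.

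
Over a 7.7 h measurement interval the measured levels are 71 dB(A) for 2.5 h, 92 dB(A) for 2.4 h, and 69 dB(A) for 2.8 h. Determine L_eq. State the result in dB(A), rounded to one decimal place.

The energy average is taken in the linear domain: L_eq = 10·log₁₀[(Σ tᵢ·10^(Lᵢ/10))/T], T = 7.7 h.
Σ tᵢ·10^(Lᵢ/10) = 2.5·10^(71/10) + 2.4·10^(92/10) + 2.8·10^(69/10) = 3.857e+09.
L_eq = 10·log₁₀(3.857e+09/7.7) = 87.00 dB(A).

87.0 dB(A)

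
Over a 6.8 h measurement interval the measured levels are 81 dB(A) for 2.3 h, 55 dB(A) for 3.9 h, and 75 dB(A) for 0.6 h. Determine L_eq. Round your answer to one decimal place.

76.6 dB(A)

The energy average is taken in the linear domain: L_eq = 10·log₁₀[(Σ tᵢ·10^(Lᵢ/10))/T], T = 6.8 h.
Σ tᵢ·10^(Lᵢ/10) = 2.3·10^(81/10) + 3.9·10^(55/10) + 0.6·10^(75/10) = 3.098e+08.
L_eq = 10·log₁₀(3.098e+08/6.8) = 76.59 dB(A).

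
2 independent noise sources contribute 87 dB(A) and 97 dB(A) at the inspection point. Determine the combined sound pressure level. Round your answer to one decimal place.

For uncorrelated sources the intensities add, so convert each level to linear form, sum, and take 10·log₁₀ of the total.
Σ 10^(L/10) = 10^(87/10) + 10^(97/10) = 5.513e+09.
L_total = 10·log₁₀(5.513e+09) = 97.41 dB(A).

97.4 dB(A)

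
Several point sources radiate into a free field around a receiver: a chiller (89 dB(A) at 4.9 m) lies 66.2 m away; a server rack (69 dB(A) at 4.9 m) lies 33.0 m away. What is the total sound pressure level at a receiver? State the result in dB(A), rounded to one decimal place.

Propagate each source to the receiver with L = L_ref − 20·log₁₀(r/r_ref), then add intensities.
chiller: 89 − 20·log₁₀(66.2/4.9) = 89 − 22.61 = 66.39 dB(A).
server rack: 69 − 20·log₁₀(33.0/4.9) = 69 − 16.57 = 52.43 dB(A).
Σ 10^(L/10) = 4.527e+06 → L_total = 10·log₁₀(4.527e+06) = 66.56 dB(A).

66.6 dB(A)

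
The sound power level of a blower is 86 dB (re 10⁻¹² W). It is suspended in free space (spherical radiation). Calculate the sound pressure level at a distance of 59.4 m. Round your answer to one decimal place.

39.5 dB

Free-field spherical radiation: L_p = L_w − 10·log₁₀(4π·r²), r = 59.4 m.
4π·r² = 4.434e+04 m², 10·log₁₀ of that is 46.468 dB.
L_p = 86 − 46.468 = 39.53 dB.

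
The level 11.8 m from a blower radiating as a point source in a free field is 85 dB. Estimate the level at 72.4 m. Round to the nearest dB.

69 dB

For a point source, L₂ = L₁ − 20·log₁₀(r₂/r₁).
L₂ = 85 − 20·log₁₀(72.4/11.8) = 85 − 15.757 = 69.24 dB.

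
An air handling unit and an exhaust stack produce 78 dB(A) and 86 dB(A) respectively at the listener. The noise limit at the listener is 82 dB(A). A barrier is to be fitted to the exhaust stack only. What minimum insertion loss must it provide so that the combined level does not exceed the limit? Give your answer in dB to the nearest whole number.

6 dB

Everything except the exhaust stack sums to 10^(78/10) = 6.310e+07 in linear terms, 78.00 dB(A).
The limit corresponds to 10^(82/10) = 1.585e+08; subtracting the fixed part leaves 9.539e+07 for the exhaust stack, i.e. 79.80 dB(A).
So the exhaust stack must be reduced from 86 to 79.80 dB(A): IL = 6.20 dB.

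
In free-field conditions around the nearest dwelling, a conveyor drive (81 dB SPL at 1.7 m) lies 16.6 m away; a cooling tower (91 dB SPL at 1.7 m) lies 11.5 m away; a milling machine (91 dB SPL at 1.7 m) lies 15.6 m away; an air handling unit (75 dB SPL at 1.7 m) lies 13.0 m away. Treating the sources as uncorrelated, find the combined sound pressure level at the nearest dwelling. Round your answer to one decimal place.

Propagate each source to the receiver with L = L_ref − 20·log₁₀(r/r_ref), then add intensities.
conveyor drive: 81 − 20·log₁₀(16.6/1.7) = 81 − 19.79 = 61.21 dB SPL.
cooling tower: 91 − 20·log₁₀(11.5/1.7) = 91 − 16.60 = 74.40 dB SPL.
milling machine: 91 − 20·log₁₀(15.6/1.7) = 91 − 19.25 = 71.75 dB SPL.
air handling unit: 75 − 20·log₁₀(13.0/1.7) = 75 − 17.67 = 57.33 dB SPL.
Σ 10^(L/10) = 4.432e+07 → L_total = 10·log₁₀(4.432e+07) = 76.47 dB SPL.

76.5 dB SPL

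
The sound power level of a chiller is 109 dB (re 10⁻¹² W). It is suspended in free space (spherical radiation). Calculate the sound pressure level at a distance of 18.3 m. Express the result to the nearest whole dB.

The power spreads over a sphere of area 4π·r², so L_p = L_w − 10·log₁₀(4π·r²).
4π·r² = 4208 m², 10·log₁₀ of that is 36.241 dB.
L_p = 109 − 36.241 = 72.76 dB.

73 dB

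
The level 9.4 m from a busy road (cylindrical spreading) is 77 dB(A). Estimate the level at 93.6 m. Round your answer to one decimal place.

67.0 dB(A)

Line-source attenuation: ΔL = 10·log₁₀(r₂/r₁) = 10·log₁₀(93.6/9.4) = 9.981 dB.
L₂ = 77 − 10·log₁₀(93.6/9.4) = 77 − 9.981 = 67.02 dB(A).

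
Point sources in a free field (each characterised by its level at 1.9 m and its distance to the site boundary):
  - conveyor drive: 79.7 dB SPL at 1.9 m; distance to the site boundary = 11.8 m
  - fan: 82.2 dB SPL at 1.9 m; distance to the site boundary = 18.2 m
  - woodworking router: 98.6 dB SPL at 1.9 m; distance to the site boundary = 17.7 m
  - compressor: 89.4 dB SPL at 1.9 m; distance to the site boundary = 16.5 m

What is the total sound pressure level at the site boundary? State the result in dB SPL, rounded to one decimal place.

Propagate each source to the receiver with L = L_ref − 20·log₁₀(r/r_ref), then add intensities.
conveyor drive: 79.7 − 20·log₁₀(11.8/1.9) = 79.7 − 15.86 = 63.84 dB SPL.
fan: 82.2 − 20·log₁₀(18.2/1.9) = 82.2 − 19.63 = 62.57 dB SPL.
woodworking router: 98.6 − 20·log₁₀(17.7/1.9) = 98.6 − 19.38 = 79.22 dB SPL.
compressor: 89.4 − 20·log₁₀(16.5/1.9) = 89.4 − 18.77 = 70.63 dB SPL.
Σ 10^(L/10) = 9.925e+07 → L_total = 10·log₁₀(9.925e+07) = 79.97 dB SPL.

80.0 dB SPL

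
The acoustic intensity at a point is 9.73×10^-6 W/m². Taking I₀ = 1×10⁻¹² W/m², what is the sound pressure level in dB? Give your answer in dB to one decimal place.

Dividing by I₀ shifts the exponent by 12: I/I₀ = 9.73×10^6.
L = 10·(0.9881 + 6) = 69.88 dB.

69.9 dB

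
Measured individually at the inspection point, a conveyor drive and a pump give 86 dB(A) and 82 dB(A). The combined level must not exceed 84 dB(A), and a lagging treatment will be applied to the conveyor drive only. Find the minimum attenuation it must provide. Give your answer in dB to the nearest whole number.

6 dB

Fixed contribution from the other source: Σ 10^(L/10) = 10^(82/10) = 1.585e+08 (82.00 dB(A)).
To meet 84 dB(A) overall, the treated conveyor drive may contribute at most 10^(84/10) − 1.585e+08 = 9.270e+07, i.e. 79.67 dB(A).
So the conveyor drive must be reduced from 86 to 79.67 dB(A): IL = 6.33 dB.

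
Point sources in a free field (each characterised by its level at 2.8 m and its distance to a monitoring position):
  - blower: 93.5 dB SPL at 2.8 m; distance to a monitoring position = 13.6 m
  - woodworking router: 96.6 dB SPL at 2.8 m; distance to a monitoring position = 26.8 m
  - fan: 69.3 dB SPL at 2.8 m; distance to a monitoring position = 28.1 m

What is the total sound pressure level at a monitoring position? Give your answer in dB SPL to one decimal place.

81.6 dB SPL

Apply inverse-square spreading to bring every level to the receiver, then sum 10^(L/10).
blower: 93.5 − 20·log₁₀(13.6/2.8) = 93.5 − 13.73 = 79.77 dB SPL.
woodworking router: 96.6 − 20·log₁₀(26.8/2.8) = 96.6 − 19.62 = 76.98 dB SPL.
fan: 69.3 − 20·log₁₀(28.1/2.8) = 69.3 − 20.03 = 49.27 dB SPL.
Σ 10^(L/10) = 1.449e+08 → L_total = 10·log₁₀(1.449e+08) = 81.61 dB SPL.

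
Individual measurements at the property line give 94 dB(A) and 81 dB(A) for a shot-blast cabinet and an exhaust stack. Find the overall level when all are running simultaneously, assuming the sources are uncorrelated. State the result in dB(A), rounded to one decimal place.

Incoherent sources combine by intensity addition: L_total = 10·log₁₀(Σ 10^(L_i/10)).
Σ 10^(L/10) = 10^(94/10) + 10^(81/10) = 2.638e+09.
L_total = 10·log₁₀(2.638e+09) = 94.21 dB(A).

94.2 dB(A)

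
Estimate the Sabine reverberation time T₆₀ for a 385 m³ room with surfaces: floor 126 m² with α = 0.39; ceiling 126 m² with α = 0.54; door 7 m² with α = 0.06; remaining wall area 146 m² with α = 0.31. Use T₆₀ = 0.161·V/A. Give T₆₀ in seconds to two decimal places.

0.38 s

Total absorption A = 126·0.39 + 126·0.54 + 7·0.06 + 146·0.31 = 162.86 m² sabins.
T₆₀ = 0.161 × 385 / 162.86 = 0.381 s.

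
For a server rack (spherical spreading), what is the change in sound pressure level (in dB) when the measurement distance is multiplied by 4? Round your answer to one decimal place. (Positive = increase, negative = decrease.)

A point source loses 6 dB per doubling of distance; generally ΔL = −20·log₁₀(r₂/r₁).
ΔL = −20·log₁₀(4) = -12.04 dB.

-12.0 dB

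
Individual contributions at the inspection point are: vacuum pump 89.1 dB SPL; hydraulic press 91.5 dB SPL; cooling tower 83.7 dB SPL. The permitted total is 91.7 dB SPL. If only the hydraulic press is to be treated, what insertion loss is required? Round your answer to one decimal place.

Everything except the hydraulic press sums to 10^(89.1/10) + 10^(83.7/10) = 1.047e+09 in linear terms, 90.20 dB SPL.
The limit corresponds to 10^(91.7/10) = 1.479e+09; subtracting the fixed part leaves 4.319e+08 for the hydraulic press, i.e. 86.35 dB SPL.
So the hydraulic press must be reduced from 91.5 to 86.35 dB SPL: IL = 5.15 dB.

5.1 dB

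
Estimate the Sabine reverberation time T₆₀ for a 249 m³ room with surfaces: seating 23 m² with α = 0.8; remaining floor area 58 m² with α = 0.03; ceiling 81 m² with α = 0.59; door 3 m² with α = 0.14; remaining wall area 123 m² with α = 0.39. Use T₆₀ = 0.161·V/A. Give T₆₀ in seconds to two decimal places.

Summing Sᵢαᵢ: 23·0.8 + 58·0.03 + 81·0.59 + 3·0.14 + 123·0.39 = 116.32 m².
T₆₀ = 0.161 × 249 / 116.32 = 0.345 s.

0.34 s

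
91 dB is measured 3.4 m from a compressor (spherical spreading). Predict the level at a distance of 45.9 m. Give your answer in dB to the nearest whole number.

Spherical spreading from a point source gives a 20·log₁₀(r₂/r₁) drop.
L₂ = 91 − 20·log₁₀(45.9/3.4) = 91 − 22.607 = 68.39 dB.

68 dB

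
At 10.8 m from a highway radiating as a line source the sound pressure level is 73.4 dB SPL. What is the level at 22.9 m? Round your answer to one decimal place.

70.1 dB SPL

Cylindrical spreading from a line source gives a 10·log₁₀(r₂/r₁) drop.
L₂ = 73.4 − 10·log₁₀(22.9/10.8) = 73.4 − 3.264 = 70.14 dB SPL.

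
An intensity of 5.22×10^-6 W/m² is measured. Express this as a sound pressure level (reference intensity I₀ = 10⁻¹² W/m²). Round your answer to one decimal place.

L = 10·log₁₀(I/I₀) = 10·log₁₀(5.22×10^-6/10⁻¹²) = 10·log₁₀(5.22×10^6).
L = 10·(0.7177 + 6) = 67.18 dB.

67.2 dB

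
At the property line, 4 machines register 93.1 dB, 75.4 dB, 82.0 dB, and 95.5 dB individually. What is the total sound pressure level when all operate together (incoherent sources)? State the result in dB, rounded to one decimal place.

Incoherent sources combine by intensity addition: L_total = 10·log₁₀(Σ 10^(L_i/10)).
Σ 10^(L/10) = 10^(93.1/10) + 10^(75.4/10) + 10^(82.0/10) + 10^(95.5/10) = 5.783e+09.
L_total = 10·log₁₀(5.783e+09) = 97.62 dB.

97.6 dB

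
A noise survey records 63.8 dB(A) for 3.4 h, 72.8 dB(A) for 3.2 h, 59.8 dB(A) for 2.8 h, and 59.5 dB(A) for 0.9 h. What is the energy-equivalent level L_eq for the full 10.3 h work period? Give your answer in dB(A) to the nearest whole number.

68 dB(A)

Weight each interval's intensity by its duration and average over T = 10.3 h:
Σ tᵢ·10^(Lᵢ/10) = 3.4·10^(63.8/10) + 3.2·10^(72.8/10) + 2.8·10^(59.8/10) + 0.9·10^(59.5/10) = 7.261e+07.
L_eq = 10·log₁₀(7.261e+07/10.3) = 68.48 dB(A).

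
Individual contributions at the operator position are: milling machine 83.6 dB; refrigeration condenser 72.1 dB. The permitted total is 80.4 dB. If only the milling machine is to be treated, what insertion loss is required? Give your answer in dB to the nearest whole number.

4 dB

The untreated sources together contribute 10^(72.1/10) = 1.622e+07, i.e. 72.10 dB.
To meet 80.4 dB overall, the treated milling machine may contribute at most 10^(80.4/10) − 1.622e+07 = 9.343e+07, i.e. 79.70 dB.
So the milling machine must be reduced from 83.6 to 79.70 dB: IL = 3.90 dB.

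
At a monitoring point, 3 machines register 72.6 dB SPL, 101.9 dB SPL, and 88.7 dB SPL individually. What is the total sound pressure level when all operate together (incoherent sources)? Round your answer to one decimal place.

Incoherent sources combine by intensity addition: L_total = 10·log₁₀(Σ 10^(L_i/10)).
Σ 10^(L/10) = 10^(72.6/10) + 10^(101.9/10) + 10^(88.7/10) = 1.625e+10.
L_total = 10·log₁₀(1.625e+10) = 102.11 dB SPL.

102.1 dB SPL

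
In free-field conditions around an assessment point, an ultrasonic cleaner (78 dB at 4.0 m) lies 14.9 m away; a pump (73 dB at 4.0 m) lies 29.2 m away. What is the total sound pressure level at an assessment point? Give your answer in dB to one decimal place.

66.9 dB

First find each source's level at the receiver (point-source: −20·log₁₀(r/r_ref)), then combine on an intensity basis.
ultrasonic cleaner: 78 − 20·log₁₀(14.9/4.0) = 78 − 11.42 = 66.58 dB.
pump: 73 − 20·log₁₀(29.2/4.0) = 73 − 17.27 = 55.73 dB.
Σ 10^(L/10) = 4.922e+06 → L_total = 10·log₁₀(4.922e+06) = 66.92 dB.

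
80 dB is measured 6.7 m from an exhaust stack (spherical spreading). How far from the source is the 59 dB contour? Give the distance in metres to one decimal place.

Point-source spreading drops the level by 20·log₁₀(r₂/r₁); inverting, r₂/r₁ = 10^(ΔL/20).
r₂ = 6.7·10^((80−59)/20) = 6.7·10^(21.0/20) = 75.18 m.

75.2 m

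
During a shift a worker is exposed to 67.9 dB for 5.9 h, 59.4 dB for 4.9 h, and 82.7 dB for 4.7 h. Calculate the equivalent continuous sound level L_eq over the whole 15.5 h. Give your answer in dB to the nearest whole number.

The energy average is taken in the linear domain: L_eq = 10·log₁₀[(Σ tᵢ·10^(Lᵢ/10))/T], T = 15.5 h.
Σ tᵢ·10^(Lᵢ/10) = 5.9·10^(67.9/10) + 4.9·10^(59.4/10) + 4.7·10^(82.7/10) = 9.158e+08.
L_eq = 10·log₁₀(9.158e+08/15.5) = 77.71 dB.

78 dB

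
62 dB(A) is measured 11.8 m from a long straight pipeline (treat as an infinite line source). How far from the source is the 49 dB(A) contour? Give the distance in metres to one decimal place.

For a line source L₁ − L₂ = 10·log₁₀(r₂/r₁), so r₂ = r₁·10^((L₁−L₂)/10).
r₂ = 11.8·10^((62−49)/10) = 11.8·10^(13.0/10) = 235.44 m.

235.4 m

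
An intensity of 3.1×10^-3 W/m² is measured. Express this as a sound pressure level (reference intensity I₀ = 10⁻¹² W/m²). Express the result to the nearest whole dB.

I/I₀ = 3.1×10^-3/10⁻¹² = 3.1×10^9, and L = 10·log₁₀(I/I₀).
L = 10·(0.4914 + 9) = 94.91 dB.

95 dB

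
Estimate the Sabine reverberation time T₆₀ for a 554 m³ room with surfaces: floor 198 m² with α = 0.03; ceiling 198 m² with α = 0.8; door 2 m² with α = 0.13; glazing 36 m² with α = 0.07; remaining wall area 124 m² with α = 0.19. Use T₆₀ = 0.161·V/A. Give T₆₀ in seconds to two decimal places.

0.47 s

Summing Sᵢαᵢ: 198·0.03 + 198·0.8 + 2·0.13 + 36·0.07 + 124·0.19 = 190.68 m².
T₆₀ = 0.161 × 554 / 190.68 = 0.468 s.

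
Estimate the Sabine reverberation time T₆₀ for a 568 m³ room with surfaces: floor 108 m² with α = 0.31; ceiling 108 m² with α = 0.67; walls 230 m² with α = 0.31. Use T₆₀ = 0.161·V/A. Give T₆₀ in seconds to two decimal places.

Total absorption A = 108·0.31 + 108·0.67 + 230·0.31 = 177.14 m² sabins.
T₆₀ = 0.161·V/A = 0.161·568/177.14 = 0.516 s.

0.52 s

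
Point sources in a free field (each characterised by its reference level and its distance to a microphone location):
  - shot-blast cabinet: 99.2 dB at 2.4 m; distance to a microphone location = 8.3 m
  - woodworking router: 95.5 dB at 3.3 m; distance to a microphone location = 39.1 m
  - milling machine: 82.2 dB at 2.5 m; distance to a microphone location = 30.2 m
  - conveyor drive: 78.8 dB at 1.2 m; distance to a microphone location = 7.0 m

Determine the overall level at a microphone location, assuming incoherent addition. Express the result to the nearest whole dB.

89 dB

Propagate each source to the receiver with L = L_ref − 20·log₁₀(r/r_ref), then add intensities.
shot-blast cabinet: 99.2 − 20·log₁₀(8.3/2.4) = 99.2 − 10.78 = 88.42 dB.
woodworking router: 95.5 − 20·log₁₀(39.1/3.3) = 95.5 − 21.47 = 74.03 dB.
milling machine: 82.2 − 20·log₁₀(30.2/2.5) = 82.2 − 21.64 = 60.56 dB.
conveyor drive: 78.8 − 20·log₁₀(7.0/1.2) = 78.8 − 15.32 = 63.48 dB.
Σ 10^(L/10) = 7.241e+08 → L_total = 10·log₁₀(7.241e+08) = 88.60 dB.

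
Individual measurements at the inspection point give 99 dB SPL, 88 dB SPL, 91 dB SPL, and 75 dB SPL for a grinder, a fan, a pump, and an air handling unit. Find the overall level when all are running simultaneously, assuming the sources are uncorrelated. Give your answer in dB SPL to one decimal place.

Incoherent sources combine by intensity addition: L_total = 10·log₁₀(Σ 10^(L_i/10)).
Σ 10^(L/10) = 10^(99/10) + 10^(88/10) + 10^(91/10) + 10^(75/10) = 9.865e+09.
L_total = 10·log₁₀(9.865e+09) = 99.94 dB SPL.

99.9 dB SPL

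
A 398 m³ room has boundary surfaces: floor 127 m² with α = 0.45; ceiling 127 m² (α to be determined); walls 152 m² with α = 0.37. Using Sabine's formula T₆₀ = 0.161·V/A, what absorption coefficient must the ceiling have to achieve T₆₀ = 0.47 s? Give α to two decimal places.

From T₆₀ = 0.161·V/A, the target T₆₀ = 0.47 s needs A = 0.161·398/0.47 = 136.34 m².
Absorption from the other surfaces = 127·0.45 + 152·0.37 = 113.39 m², so the ceiling must supply 22.95 m² over 127 m².
α = 22.95/127 = 0.181.

0.18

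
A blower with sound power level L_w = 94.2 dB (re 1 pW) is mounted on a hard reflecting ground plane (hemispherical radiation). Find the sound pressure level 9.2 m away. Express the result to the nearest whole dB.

67 dB

L_p = L_w − 10·log₁₀(2π·r²) with r = 9.2 m.
2π·r² = 531.8 m², 10·log₁₀ of that is 27.258 dB.
L_p = 94.2 − 27.258 = 66.94 dB.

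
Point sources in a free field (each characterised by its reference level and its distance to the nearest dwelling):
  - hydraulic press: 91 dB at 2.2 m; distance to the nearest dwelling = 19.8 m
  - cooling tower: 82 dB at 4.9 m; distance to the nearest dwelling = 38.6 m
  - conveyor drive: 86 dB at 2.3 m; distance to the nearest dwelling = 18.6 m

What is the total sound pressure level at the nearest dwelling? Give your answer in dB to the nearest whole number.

Propagate each source to the receiver with L = L_ref − 20·log₁₀(r/r_ref), then add intensities.
hydraulic press: 91 − 20·log₁₀(19.8/2.2) = 91 − 19.08 = 71.92 dB.
cooling tower: 82 − 20·log₁₀(38.6/4.9) = 82 − 17.93 = 64.07 dB.
conveyor drive: 86 − 20·log₁₀(18.6/2.3) = 86 − 18.16 = 67.84 dB.
Σ 10^(L/10) = 2.418e+07 → L_total = 10·log₁₀(2.418e+07) = 73.84 dB.

74 dB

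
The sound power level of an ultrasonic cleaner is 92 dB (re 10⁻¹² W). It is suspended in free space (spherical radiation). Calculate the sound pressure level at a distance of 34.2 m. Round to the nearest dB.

50 dB

The power spreads over a sphere of area 4π·r², so L_p = L_w − 10·log₁₀(4π·r²).
4π·r² = 1.47e+04 m², 10·log₁₀ of that is 41.673 dB.
L_p = 92 − 41.673 = 50.33 dB.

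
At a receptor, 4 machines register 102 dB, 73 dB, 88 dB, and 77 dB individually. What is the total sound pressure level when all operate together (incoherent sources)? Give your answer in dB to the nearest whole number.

Incoherent sources combine by intensity addition: L_total = 10·log₁₀(Σ 10^(L_i/10)).
Σ 10^(L/10) = 10^(102/10) + 10^(73/10) + 10^(88/10) + 10^(77/10) = 1.655e+10.
L_total = 10·log₁₀(1.655e+10) = 102.19 dB.

102 dB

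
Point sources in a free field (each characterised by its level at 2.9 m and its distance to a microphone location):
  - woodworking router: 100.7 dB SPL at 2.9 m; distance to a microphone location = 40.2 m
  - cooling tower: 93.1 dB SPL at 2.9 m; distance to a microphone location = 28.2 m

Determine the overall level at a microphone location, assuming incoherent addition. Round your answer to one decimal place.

79.2 dB SPL

Apply inverse-square spreading to bring every level to the receiver, then sum 10^(L/10).
woodworking router: 100.7 − 20·log₁₀(40.2/2.9) = 100.7 − 22.84 = 77.86 dB SPL.
cooling tower: 93.1 − 20·log₁₀(28.2/2.9) = 93.1 − 19.76 = 73.34 dB SPL.
Σ 10^(L/10) = 8.273e+07 → L_total = 10·log₁₀(8.273e+07) = 79.18 dB SPL.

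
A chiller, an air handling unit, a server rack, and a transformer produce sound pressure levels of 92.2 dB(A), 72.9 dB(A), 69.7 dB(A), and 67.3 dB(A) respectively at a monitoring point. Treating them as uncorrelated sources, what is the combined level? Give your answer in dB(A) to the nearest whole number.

Incoherent sources combine by intensity addition: L_total = 10·log₁₀(Σ 10^(L_i/10)).
Σ 10^(L/10) = 10^(92.2/10) + 10^(72.9/10) + 10^(69.7/10) + 10^(67.3/10) = 1.694e+09.
L_total = 10·log₁₀(1.694e+09) = 92.29 dB(A).

92 dB(A)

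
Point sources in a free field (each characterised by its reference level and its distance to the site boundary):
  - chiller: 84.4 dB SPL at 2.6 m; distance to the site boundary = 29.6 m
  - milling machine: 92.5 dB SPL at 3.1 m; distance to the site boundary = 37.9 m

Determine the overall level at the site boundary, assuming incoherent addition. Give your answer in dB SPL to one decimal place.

71.5 dB SPL

Propagate each source to the receiver with L = L_ref − 20·log₁₀(r/r_ref), then add intensities.
chiller: 84.4 − 20·log₁₀(29.6/2.6) = 84.4 − 21.13 = 63.27 dB SPL.
milling machine: 92.5 − 20·log₁₀(37.9/3.1) = 92.5 − 21.75 = 70.75 dB SPL.
Σ 10^(L/10) = 1.402e+07 → L_total = 10·log₁₀(1.402e+07) = 71.47 dB SPL.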